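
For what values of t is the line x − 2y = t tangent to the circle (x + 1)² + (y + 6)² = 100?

t = 11 ± 10√5

Tangency holds when the distance from the centre (−1, −6) to the line equals the radius 10:
|1·(−1) − 2·(−6) − t| / √5 = 10
|t − (11)| = 10√5.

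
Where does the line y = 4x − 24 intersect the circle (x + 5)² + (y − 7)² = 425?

From the line, y = 4x − 24. Substituting:
17x² − 238x + 561 = 0  ⟹  x² − 14x + 33 = 0
x = 11 or x = 3, giving (11, 20) and (3, −12).

(3, −12) and (11, 20)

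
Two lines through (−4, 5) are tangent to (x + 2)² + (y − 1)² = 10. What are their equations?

Let a tangent through (−4, 5) have slope m. Its distance from (−2, 1) must equal √10:
[m·(2) − (−4)]² = 10(m² + 1)
3m² − 8m − 3 = 0, so m = 3 or m = −1/3.
Through (−4, 5) these give 3x − y = −17 and x + 3y = 11.

3x − y = −17 and x + 3y = 11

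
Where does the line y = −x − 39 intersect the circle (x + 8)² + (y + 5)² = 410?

(−27, −12) and (−15, −24)

From the line, y = −x − 39. Substituting:
2x² + 84x + 810 = 0  ⟹  x² + 42x + 405 = 0
x = −15 or x = −27, giving (−15, −24) and (−27, −12).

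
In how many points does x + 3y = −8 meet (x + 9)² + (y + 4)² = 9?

Centre (−9, −4), r² = 9. Distance² from centre to line = (−13)²/10 = 169/10.
Since d² > r², the line lies outside the circle.

0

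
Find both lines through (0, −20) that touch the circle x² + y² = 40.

Let a tangent through (0, −20) have slope m. Its distance from (0, 0) must equal 2√10:
(0m − (20))² = 40(m² + 1)
m² − 9 = 0, so m = 3 or m = −3.
With m = 3: 3x − y = 20. With m = −3: 3x + y = −20.

3x − y = 20 and 3x + y = −20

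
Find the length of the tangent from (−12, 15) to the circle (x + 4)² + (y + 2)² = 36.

With centre O = (−4, −2), |OP|² = 353 and r² = 36.
Power of the point: PT² = |PO|² − r² = 317, so PT = √317.

√317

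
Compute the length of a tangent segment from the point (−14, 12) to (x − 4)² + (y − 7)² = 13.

4√21

The centre is (4, 7) and r = √13. The square of the distance from P to the centre is 324 + 25 = 349.
By the tangent–radius right angle, tangent length = √(|PO|² − r²) = √336 = 4√21.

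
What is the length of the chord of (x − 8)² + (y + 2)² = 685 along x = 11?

52

The line gives x = 11. Substituting into the circle:
y² + 4y − 672 = 0
y = 24 or y = −28, giving (11, 24) and (11, −28).
|(11, 24) − (11, −28)| = √((0)² + (52)²) = 52.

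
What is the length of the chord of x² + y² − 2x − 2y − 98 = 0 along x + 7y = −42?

10√2

Centre (1, 1), r² = 100. Perpendicular distance d from centre to line = |50| / √50 = 50/√50.
Half the chord is √(r² − d²) = √(50), so the full chord is 10√2.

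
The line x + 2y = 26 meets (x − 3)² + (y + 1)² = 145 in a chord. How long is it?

The distance from (3, −1) to the line is 25/√5, and r² = 145.
Half the chord is √(r² − d²) = √(20), so the full chord is 4√5.

4√5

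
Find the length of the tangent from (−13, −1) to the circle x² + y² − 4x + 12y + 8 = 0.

√218

With centre O = (2, −6), |OP|² = 250 and r² = 32.
The tangent meets the radius at right angles, so tangent² = |PO|² − r² = 250 − 32 = 218.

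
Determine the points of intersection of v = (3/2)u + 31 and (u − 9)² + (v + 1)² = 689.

Substitute v = (62 + 3u)/2:
13u² + 312u + 1664 = 0  ⟹  u² + 24u + 128 = 0
u = −8 or u = −16, giving (−8, 19) and (−16, 7).

(−16, 7) and (−8, 19)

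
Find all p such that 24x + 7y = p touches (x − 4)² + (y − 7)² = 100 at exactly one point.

p = −105 or p = 395

Tangency holds when the distance from the centre (4, 7) to the line equals the radius 10:
|24·4 + 7·7 − p| / √625 = 10
|p − (145)| = 10·25, so p = 395 or p = −105.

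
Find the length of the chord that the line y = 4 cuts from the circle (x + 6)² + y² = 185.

26

The distance from (−6, 0) to the line is 4, and r² = 185.
Half the chord is √(r² − d²) = √(169), so the full chord is 26.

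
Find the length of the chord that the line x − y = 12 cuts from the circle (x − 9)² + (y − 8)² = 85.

7√2

The distance from (9, 8) to the line is 11/√2, and r² = 85.
Chord = 2√(r² − d²) = 2·√(49/2) = 7√2.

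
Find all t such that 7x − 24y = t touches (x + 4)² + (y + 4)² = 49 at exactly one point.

t = −107 or t = 243

The line touches the circle iff its distance from (−4, −4) is 7:
|7·(−4) − 24·(−4) − t| / √625 = 7
|t − (68)| = 7·25, so t = 243 or t = −107.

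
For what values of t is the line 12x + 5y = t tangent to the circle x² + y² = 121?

t = −143 or t = 143

The line touches the circle iff its distance from (0, 0) is 11:
|12·0 + 5·0 − t| / √169 = 11
|t| = 11·13, so t = 143 or t = −143.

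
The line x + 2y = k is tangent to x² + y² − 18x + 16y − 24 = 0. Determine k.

k = −7 ± 13√5

The line touches the circle iff its distance from (9, −8) is 13:
|1·9 + 2·(−8) − k| / √5 = 13
|k − (−7)| = 13√5.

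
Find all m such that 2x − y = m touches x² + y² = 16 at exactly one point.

m = ±4√5

The line touches the circle iff its distance from (0, 0) is 4:
|2·0 − 1·0 − m| / √5 = 4
|m| = 4√5.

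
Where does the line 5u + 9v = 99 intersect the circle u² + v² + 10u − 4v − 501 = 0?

(−18, 21) and (18, 1)

Substitute v = (99 − 5u)/9:
106u² − 34344 = 0  ⟹  u² − 324 = 0
u = 18 or u = −18, giving (18, 1) and (−18, 21).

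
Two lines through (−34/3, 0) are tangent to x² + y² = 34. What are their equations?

Write the tangent as mx − y + (0 − m·(−34/3)) = 0 and set its distance from the centre to √34:
(34/3m − (0))² = 34(m² + 1)
25m² − 9 = 0, so m = −3/5 or m = 3/5.
With m = −3/5: 3x + 5y = −34. With m = 3/5: 3x − 5y = −34.

3x + 5y = −34 and 3x − 5y = −34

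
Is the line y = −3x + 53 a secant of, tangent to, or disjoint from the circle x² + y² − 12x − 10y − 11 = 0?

disjoint

Substituting the line into the circle gives 10x² − 300x + 2268 = 0.
Δ = 90000 − 90720 = −720.
No real roots: the line does not meet the circle.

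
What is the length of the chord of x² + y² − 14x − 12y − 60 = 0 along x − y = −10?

13√2

The distance from (7, 6) to the line is 11/√2, and r² = 145.
Chord = 2√(r² − d²) = 2·√(169/2) = 13√2.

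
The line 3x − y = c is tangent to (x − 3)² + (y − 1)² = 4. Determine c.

c = 8 ± 2√10

The line touches the circle iff its distance from (3, 1) is 2:
|3·3 − 1·1 − c| / √10 = 2
|c − (8)| = 2√10.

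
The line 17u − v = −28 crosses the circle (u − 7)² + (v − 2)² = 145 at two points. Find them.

(−2, −6) and (−1, 11)

From the line, v = 17u + 28. Substituting:
290u² + 870u + 580 = 0  ⟹  u² + 3u + 2 = 0
u = −1 or u = −2, giving (−1, 11) and (−2, −6).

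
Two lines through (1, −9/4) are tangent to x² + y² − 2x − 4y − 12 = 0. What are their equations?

A line y − (−9/4) = m(x − (1)) is tangent when its distance from (1, 2) is √17:
[m·(0) − (17/4)]² = 17(m² + 1)
16m² − 1 = 0, so m = −1/4 or m = 1/4.
With m = −1/4: x + 4y = −8. With m = 1/4: x − 4y = 10.

x + 4y = −8 and x − 4y = 10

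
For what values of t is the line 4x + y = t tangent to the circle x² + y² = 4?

t = ±2√17

For a tangent, require d(centre, line) = r = 2.
|4·0 + 1·0 − t| / √17 = 2
|t| = 2√17.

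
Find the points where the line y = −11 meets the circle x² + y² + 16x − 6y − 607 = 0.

(−30, −11) and (14, −11)

Substitute y = −11:
x² + 16x − 420 = 0
x = 14 or x = −30, giving (14, −11) and (−30, −11).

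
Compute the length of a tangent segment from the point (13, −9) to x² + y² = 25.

The centre is (0, 0) and r = 5. The square of the distance from P to the centre is 169 + 81 = 250.
By the tangent–radius right angle, tangent length = √(|PO|² − r²) = √225 = 15.

15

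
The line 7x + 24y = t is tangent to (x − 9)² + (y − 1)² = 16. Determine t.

t = −13 or t = 187

Tangency holds when the distance from the centre (9, 1) to the line equals the radius 4:
|7·9 + 24·1 − t| / √625 = 4
|t − (87)| = 4·25, so t = 187 or t = −13.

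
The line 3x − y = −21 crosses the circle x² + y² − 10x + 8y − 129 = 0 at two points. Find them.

(−8, −3) and (−6, 3)

Substitute y = 3x + 21:
10x² + 140x + 480 = 0  ⟹  x² + 14x + 48 = 0
x = −6 or x = −8, giving (−6, 3) and (−8, −3).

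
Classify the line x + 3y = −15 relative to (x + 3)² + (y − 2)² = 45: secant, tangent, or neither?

d² = (1·(−3) + 3·2 − (−15))²/10 = 162/5; r² = 45.
Since d² < r², the line cuts the circle twice.

secant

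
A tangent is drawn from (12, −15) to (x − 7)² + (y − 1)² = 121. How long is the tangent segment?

4√10

Centre (7, 1), r² = 121. |PO|² = (5)² + (−16)² = 281.
Power of the point: PT² = |PO|² − r² = 160, so PT = 4√10.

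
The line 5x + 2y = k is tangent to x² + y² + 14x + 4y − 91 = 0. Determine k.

Tangency holds when the distance from the centre (−7, −2) to the line equals the radius 12:
|5·(−7) + 2·(−2) − k| / √29 = 12
|k − (−39)| = 12√29.

k = −39 ± 12√29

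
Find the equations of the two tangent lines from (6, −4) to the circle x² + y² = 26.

Let a tangent through (6, −4) have slope m. Its distance from (0, 0) must equal √26:
(−6m − (4))² = 26(m² + 1)
5m² + 24m − 5 = 0, so m = 1/5 or m = −5.
With m = 1/5: x − 5y = 26. With m = −5: 5x + y = 26.

x − 5y = 26 and 5x + y = 26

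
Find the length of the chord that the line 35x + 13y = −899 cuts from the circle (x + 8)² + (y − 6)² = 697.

Centre (−8, 6), r² = 697. Perpendicular distance d from centre to line = |697| / √1394 = 697/√1394.
Chord = 2√(r² − d²) = 2·√(697/2) = √1394.

√1394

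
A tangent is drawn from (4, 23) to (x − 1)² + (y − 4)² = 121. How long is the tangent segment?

With centre O = (1, 4), |OP|² = 370 and r² = 121.
Power of the point: PT² = |PO|² − r² = 249, so PT = √249.

√249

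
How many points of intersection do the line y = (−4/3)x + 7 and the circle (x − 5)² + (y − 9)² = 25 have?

0

Substituting the line into the circle gives 25x² − 42x + 36 = 0.
Discriminant = (−42)² − 4·25·(36) = −1836 < 0.
No real roots: the line does not meet the circle.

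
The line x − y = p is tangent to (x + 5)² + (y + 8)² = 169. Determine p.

The line touches the circle iff its distance from (−5, −8) is 13:
|1·(−5) − 1·(−8) − p| / √2 = 13
|p − (3)| = 13√2.

p = 3 ± 13√2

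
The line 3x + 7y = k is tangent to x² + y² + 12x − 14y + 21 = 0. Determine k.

k = 31 ± 8√58

For a tangent, require d(centre, line) = r = 8.
|3·(−6) + 7·7 − k| / √58 = 8
|k − (31)| = 8√58.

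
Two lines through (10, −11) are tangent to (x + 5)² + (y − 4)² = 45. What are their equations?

Write the tangent as mx − y + (−11 − m·(10)) = 0 and set its distance from the centre to 3√5:
(−15m − (15))² = 45(m² + 1)
2m² + 5m + 2 = 0, so m = −1/2 or m = −2.
With m = −1/2: x + 2y = −12. With m = −2: 2x + y = 9.

x + 2y = −12 and 2x + y = 9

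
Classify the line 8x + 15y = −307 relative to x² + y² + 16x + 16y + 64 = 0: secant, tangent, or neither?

Substituting the line into the circle gives 289x² + 6592x + 34969 = 0.
Discriminant = (6592)² − 4·289·(34969) = 3030300 > 0.
Two real roots: the line is a secant.

secant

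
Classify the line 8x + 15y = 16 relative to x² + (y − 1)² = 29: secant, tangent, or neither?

secant

Substituting the line into the circle gives 289x² − 16x − 6524 = 0.
Discriminant = (−16)² − 4·289·(−6524) = 7542000 > 0.
Two real roots: the line is a secant.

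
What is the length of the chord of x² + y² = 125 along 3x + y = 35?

√10

Centre (0, 0), r² = 125. Perpendicular distance d from centre to line = |−35| / √10 = 35/√10.
Half the chord is √(r² − d²) = √(5/2), so the full chord is √10.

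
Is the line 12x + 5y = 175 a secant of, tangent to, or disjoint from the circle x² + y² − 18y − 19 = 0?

tangent

Centre (0, 9), r² = 100. Distance² from centre to line = (−130)²/169 = 100.
Since d² = r², the line is tangent.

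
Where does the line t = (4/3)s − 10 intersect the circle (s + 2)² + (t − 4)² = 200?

(0, −10) and (12, 6)

Express t = (−30 + 4s)/3 and substitute into the circle:
25s² − 300s = 0  ⟹  s² − 12s = 0
s = 12 or s = 0, giving (12, 6) and (0, −10).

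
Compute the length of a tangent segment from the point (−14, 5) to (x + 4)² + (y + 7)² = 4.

With centre O = (−4, −7), |OP|² = 244 and r² = 4.
Power of the point: PT² = |PO|² − r² = 240, so PT = 4√15.

4√15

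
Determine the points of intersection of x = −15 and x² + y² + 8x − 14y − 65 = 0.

The line gives x = −15. Substituting into the circle:
y² − 14y + 40 = 0
y = 10 or y = 4, giving (−15, 10) and (−15, 4).

(−15, 4) and (−15, 10)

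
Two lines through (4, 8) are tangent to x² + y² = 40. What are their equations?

x − 3y = −20 and 3x + y = 20

A line y − (8) = m(x − (4)) is tangent when its distance from (0, 0) is 2√10:
(−4m − (−8))² = 40(m² + 1)
3m² + 8m − 3 = 0, so m = 1/3 or m = −3.
With m = 1/3: x − 3y = −20. With m = −3: 3x + y = 20.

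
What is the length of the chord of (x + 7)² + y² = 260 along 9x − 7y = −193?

2√130

Substitute y = (193 + 9x)/7:
130x² + 4160x + 26910 = 0  ⟹  x² + 32x + 207 = 0
x = −9 or x = −23, giving (−9, 16) and (−23, −2).
Chord length = distance between (−9, 16) and (−23, −2) = √520 = 2√130.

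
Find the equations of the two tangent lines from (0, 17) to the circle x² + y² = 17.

4x − y = −17 and 4x + y = 17

Write the tangent as mx − y + (17 − m·(0)) = 0 and set its distance from the centre to √17:
[m·(0) − (−17)]² = 17(m² + 1)
m² − 16 = 0, so m = 4 or m = −4.
With m = 4: 4x − y = −17. With m = −4: 4x + y = 17.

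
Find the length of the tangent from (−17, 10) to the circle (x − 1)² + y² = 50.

Centre (1, 0), r² = 50. |PO|² = (−18)² + (10)² = 424.
The tangent meets the radius at right angles, so tangent² = |PO|² − r² = 424 − 50 = 374.

√374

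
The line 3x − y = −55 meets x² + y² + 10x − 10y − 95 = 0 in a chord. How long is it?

3√10

From the line, y = 3x + 55. Substituting:
10x² + 310x + 2380 = 0  ⟹  x² + 31x + 238 = 0
x = −14 or x = −17, giving (−14, 13) and (−17, 4).
Chord length = distance between (−14, 13) and (−17, 4) = √90 = 3√10.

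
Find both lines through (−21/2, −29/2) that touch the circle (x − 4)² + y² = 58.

3x − 7y = 70 and 7x − 3y = −30

A line y − (−29/2) = m(x − (−21/2)) is tangent when its distance from (4, 0) is √58:
(29/2m − (29/2))² = 58(m² + 1)
21m² − 58m + 21 = 0, so m = 3/7 or m = 7/3.
With m = 3/7: 3x − 7y = 70. With m = 7/3: 7x − 3y = −30.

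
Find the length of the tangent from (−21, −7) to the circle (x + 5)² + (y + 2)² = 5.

With centre O = (−5, −2), |OP|² = 281 and r² = 5.
The tangent meets the radius at right angles, so tangent² = |PO|² − r² = 281 − 5 = 276.

2√69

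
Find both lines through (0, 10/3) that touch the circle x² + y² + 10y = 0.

4x + 3y = 10 and 4x − 3y = −10

Let a tangent through (0, 10/3) have slope m. Its distance from (0, −5) must equal 5:
[m·(0) − (−25/3)]² = 25(m² + 1)
9m² − 16 = 0, so m = −4/3 or m = 4/3.
Through (0, 10/3) these give 4x + 3y = 10 and 4x − 3y = −10.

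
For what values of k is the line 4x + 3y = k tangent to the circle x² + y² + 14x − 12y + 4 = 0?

k = −55 or k = 35

For a tangent, require d(centre, line) = r = 9.
|4·(−7) + 3·6 − k| / √25 = 9
|k − (−10)| = 9·5, so k = 35 or k = −55.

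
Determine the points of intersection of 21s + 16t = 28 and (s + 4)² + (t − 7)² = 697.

From the line, t = (28 − 21s)/16. Substituting:
697s² + 5576s − 167280 = 0  ⟹  s² + 8s − 240 = 0
s = 12 or s = −20, giving (12, −14) and (−20, 28).

(−20, 28) and (12, −14)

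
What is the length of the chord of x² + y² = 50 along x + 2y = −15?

2√5

Centre (0, 0), r² = 50. Perpendicular distance d from centre to line = |15| / √5 = 15/√5.
Chord = 2√(r² − d²) = 2·√(5) = 2√5.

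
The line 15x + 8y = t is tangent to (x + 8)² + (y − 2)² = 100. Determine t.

Tangency holds when the distance from the centre (−8, 2) to the line equals the radius 10:
|15·(−8) + 8·2 − t| / √289 = 10
|t − (−104)| = 10·17, so t = 66 or t = −274.

t = −274 or t = 66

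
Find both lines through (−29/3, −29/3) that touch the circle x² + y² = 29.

Let a tangent through (−29/3, −29/3) have slope m. Its distance from (0, 0) must equal √29:
(29/3m − (29/3))² = 29(m² + 1)
10m² − 29m + 10 = 0, so m = 2/5 or m = 5/2.
Through (−29/3, −29/3) these give 2x − 5y = 29 and 5x − 2y = −29.

2x − 5y = 29 and 5x − 2y = −29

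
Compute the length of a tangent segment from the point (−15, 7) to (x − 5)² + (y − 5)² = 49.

√355

With centre O = (5, 5), |OP|² = 404 and r² = 49.
The tangent meets the radius at right angles, so tangent² = |PO|² − r² = 404 − 49 = 355.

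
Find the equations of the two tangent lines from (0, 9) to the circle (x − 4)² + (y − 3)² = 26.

A line y − (9) = m(x − (0)) is tangent when its distance from (4, 3) is √26:
(4m − (−6))² = 26(m² + 1)
5m² − 24m − 5 = 0, so m = 5 or m = −1/5.
With m = 5: 5x − y = −9. With m = −1/5: x + 5y = 45.

5x − y = −9 and x + 5y = 45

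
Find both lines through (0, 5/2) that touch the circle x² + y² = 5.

x + 2y = 5 and x − 2y = −5

A line y − (5/2) = m(x − (0)) is tangent when its distance from (0, 0) is √5:
[m·(0) − (−5/2)]² = 5(m² + 1)
4m² − 1 = 0, so m = −1/2 or m = 1/2.
With m = −1/2: x + 2y = 5. With m = 1/2: x − 2y = −5.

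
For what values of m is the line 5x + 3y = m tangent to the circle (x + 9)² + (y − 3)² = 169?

Tangency holds when the distance from the centre (−9, 3) to the line equals the radius 13:
|5·(−9) + 3·3 − m| / √34 = 13
|m − (−36)| = 13√34.

m = −36 ± 13√34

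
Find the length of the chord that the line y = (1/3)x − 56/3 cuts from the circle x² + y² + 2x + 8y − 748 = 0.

Substitute y = (−56 + x)/3:
10x² − 70x − 4940 = 0  ⟹  x² − 7x − 494 = 0
x = 26 or x = −19, giving (26, −10) and (−19, −25).
Chord length = distance between (26, −10) and (−19, −25) = √2250 = 15√10.

15√10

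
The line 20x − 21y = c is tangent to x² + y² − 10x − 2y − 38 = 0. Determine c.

c = −153 or c = 311

For a tangent, require d(centre, line) = r = 8.
|20·5 − 21·1 − c| / √841 = 8
|c − (79)| = 8·29, so c = 311 or c = −153.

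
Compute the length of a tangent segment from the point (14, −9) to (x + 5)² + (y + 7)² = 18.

√347

With centre O = (−5, −7), |OP|² = 365 and r² = 18.
Power of the point: PT² = |PO|² − r² = 347, so PT = √347.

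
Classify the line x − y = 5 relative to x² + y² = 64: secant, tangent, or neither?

Substituting the line into the circle gives 2x² − 10x − 39 = 0.
Δ = 100 − (−312) = 412.
Two real roots: the line is a secant.

secant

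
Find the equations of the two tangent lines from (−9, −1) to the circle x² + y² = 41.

5x − 4y = −41 and 4x + 5y = −41

Write the tangent as mx − y + (−1 − m·(−9)) = 0 and set its distance from the centre to √41:
(9m − (1))² = 41(m² + 1)
20m² − 9m − 20 = 0, so m = 5/4 or m = −4/5.
Through (−9, −1) these give 5x − 4y = −41 and 4x + 5y = −41.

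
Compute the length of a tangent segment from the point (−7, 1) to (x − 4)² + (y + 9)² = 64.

√157

With centre O = (4, −9), |OP|² = 221 and r² = 64.
By the tangent–radius right angle, tangent length = √(|PO|² − r²) = √157.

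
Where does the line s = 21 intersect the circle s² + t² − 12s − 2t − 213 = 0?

(21, −4) and (21, 6)

The line gives s = 21. Substituting into the circle:
t² − 2t − 24 = 0
t = 6 or t = −4, giving (21, 6) and (21, −4).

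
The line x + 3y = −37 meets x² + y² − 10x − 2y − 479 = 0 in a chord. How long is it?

The distance from (5, 1) to the line is 45/√10, and r² = 505.
Chord = 2√(r² − d²) = 2·√(605/2) = 11√10.

11√10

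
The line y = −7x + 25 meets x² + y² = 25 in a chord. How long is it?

5√2

The distance from (0, 0) to the line is 25/√50, and r² = 25.
Chord = 2√(r² − d²) = 2·√(25/2) = 5√2.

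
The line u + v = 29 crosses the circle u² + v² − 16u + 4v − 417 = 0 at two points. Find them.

(9, 20) and (30, −1)

Substitute v = −u + 29:
2u² − 78u + 540 = 0  ⟹  u² − 39u + 270 = 0
u = 30 or u = 9, giving (30, −1) and (9, 20).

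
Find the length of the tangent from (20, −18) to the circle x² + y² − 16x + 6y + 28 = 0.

With centre O = (8, −3), |OP|² = 369 and r² = 45.
The tangent meets the radius at right angles, so tangent² = |PO|² − r² = 369 − 45 = 324.

18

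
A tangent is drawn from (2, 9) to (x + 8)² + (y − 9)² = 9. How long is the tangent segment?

√91

The centre is (−8, 9) and r = 3. The square of the distance from P to the centre is 100 + 0 = 100.
The tangent meets the radius at right angles, so tangent² = |PO|² − r² = 100 − 9 = 91.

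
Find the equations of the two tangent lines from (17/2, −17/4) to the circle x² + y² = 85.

7x − 6y = 85 and 9x − 2y = 85

Let a tangent through (17/2, −17/4) have slope m. Its distance from (0, 0) must equal √85:
(−17/2m − (17/4))² = 85(m² + 1)
12m² − 68m + 63 = 0, so m = 7/6 or m = 9/2.
Through (17/2, −17/4) these give 7x − 6y = 85 and 9x − 2y = 85.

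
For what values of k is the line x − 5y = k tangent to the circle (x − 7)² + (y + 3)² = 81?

For a tangent, require d(centre, line) = r = 9.
|1·7 − 5·(−3) − k| / √26 = 9
|k − (22)| = 9√26.

k = 22 ± 9√26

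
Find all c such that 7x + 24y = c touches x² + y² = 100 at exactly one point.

c = −250 or c = 250

The line touches the circle iff its distance from (0, 0) is 10:
|7·0 + 24·0 − c| / √625 = 10
|c| = 10·25, so c = 250 or c = −250.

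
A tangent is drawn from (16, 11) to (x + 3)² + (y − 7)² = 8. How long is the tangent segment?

With centre O = (−3, 7), |OP|² = 377 and r² = 8.
Power of the point: PT² = |PO|² − r² = 369, so PT = 3√41.

3√41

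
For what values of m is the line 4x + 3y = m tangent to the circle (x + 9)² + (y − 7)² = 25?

m = −40 or m = 10

The line touches the circle iff its distance from (−9, 7) is 5:
|4·(−9) + 3·7 − m| / √25 = 5
|m − (−15)| = 5·5, so m = 10 or m = −40.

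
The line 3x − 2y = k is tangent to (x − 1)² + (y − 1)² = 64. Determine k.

Tangency holds when the distance from the centre (1, 1) to the line equals the radius 8:
|3·1 − 2·1 − k| / √13 = 8
|k − (1)| = 8√13.

k = 1 ± 8√13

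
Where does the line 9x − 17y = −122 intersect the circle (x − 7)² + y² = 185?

Express y = (122 + 9x)/17 and substitute into the circle:
370x² − 1850x − 24420 = 0  ⟹  x² − 5x − 66 = 0
x = 11 or x = −6, giving (11, 13) and (−6, 4).

(−6, 4) and (11, 13)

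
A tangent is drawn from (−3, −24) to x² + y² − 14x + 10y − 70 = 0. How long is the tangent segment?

√317

Centre (7, −5), r² = 144. |PO|² = (−10)² + (−19)² = 461.
Power of the point: PT² = |PO|² − r² = 317, so PT = √317.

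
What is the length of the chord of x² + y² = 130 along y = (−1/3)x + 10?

Substitute y = (30 − x)/3:
10x² − 60x − 270 = 0  ⟹  x² − 6x − 27 = 0
x = 9 or x = −3, giving (9, 7) and (−3, 11).
Chord length = distance between (9, 7) and (−3, 11) = √160 = 4√10.

4√10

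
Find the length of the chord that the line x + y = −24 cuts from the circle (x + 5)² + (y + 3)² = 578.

30√2

Centre (−5, −3), r² = 578. Perpendicular distance d from centre to line = |16| / √2 = 16/√2.
Half the chord is √(r² − d²) = √(450), so the full chord is 30√2.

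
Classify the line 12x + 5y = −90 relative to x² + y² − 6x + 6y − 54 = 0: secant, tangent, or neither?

neither

d² = (12·3 + 5·(−3) − (−90))²/169 = 12321/169; r² = 72.
Since d² > r², the line lies outside the circle.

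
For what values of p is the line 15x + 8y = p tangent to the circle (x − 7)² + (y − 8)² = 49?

p = 50 or p = 288

For a tangent, require d(centre, line) = r = 7.
|15·7 + 8·8 − p| / √289 = 7
|p − (169)| = 7·17, so p = 288 or p = 50.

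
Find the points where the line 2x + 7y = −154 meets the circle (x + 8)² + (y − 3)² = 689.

(−28, −14) and (0, −22)

From the line, y = (−154 − 2x)/7. Substituting:
53x² + 1484x = 0  ⟹  x² + 28x = 0
x = 0 or x = −28, giving (0, −22) and (−28, −14).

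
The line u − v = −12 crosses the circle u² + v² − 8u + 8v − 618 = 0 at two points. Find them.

From the line, v = u + 12. Substituting:
2u² + 24u − 378 = 0  ⟹  u² + 12u − 189 = 0
u = 9 or u = −21, giving (9, 21) and (−21, −9).

(−21, −9) and (9, 21)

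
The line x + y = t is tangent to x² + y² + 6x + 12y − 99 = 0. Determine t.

t = −9 ± 12√2

For a tangent, require d(centre, line) = r = 12.
|1·(−3) + 1·(−6) − t| / √2 = 12
|t − (−9)| = 12√2.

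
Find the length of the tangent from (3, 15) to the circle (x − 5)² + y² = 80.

√149

With centre O = (5, 0), |OP|² = 229 and r² = 80.
By the tangent–radius right angle, tangent length = √(|PO|² − r²) = √149.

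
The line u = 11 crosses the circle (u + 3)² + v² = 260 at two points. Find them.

The line gives u = 11. Substituting into the circle:
v² − 64 = 0
v = 8 or v = −8, giving (11, 8) and (11, −8).

(11, −8) and (11, 8)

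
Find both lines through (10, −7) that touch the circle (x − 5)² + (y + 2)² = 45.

A line y − (−7) = m(x − (10)) is tangent when its distance from (5, −2) is 3√5:
[m·(−5) − (5)]² = 45(m² + 1)
2m² − 5m + 2 = 0, so m = 2 or m = 1/2.
With m = 2: 2x − y = 27. With m = 1/2: x − 2y = 24.

2x − y = 27 and x − 2y = 24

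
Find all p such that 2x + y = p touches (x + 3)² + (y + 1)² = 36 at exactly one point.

p = −7 ± 6√5

For a tangent, require d(centre, line) = r = 6.
|2·(−3) + 1·(−1) − p| / √5 = 6
|p − (−7)| = 6√5.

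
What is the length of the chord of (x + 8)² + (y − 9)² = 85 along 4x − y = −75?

2√17

The distance from (−8, 9) to the line is 34/√17, and r² = 85.
Half the chord is √(r² − d²) = √(17), so the full chord is 2√17.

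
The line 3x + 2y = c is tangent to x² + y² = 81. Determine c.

Tangency holds when the distance from the centre (0, 0) to the line equals the radius 9:
|3·0 + 2·0 − c| / √13 = 9
|c| = 9√13.

c = ±9√13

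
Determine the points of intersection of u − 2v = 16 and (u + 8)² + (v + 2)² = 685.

Substitute v = (−16 + u)/2:
5u² + 40u − 2340 = 0  ⟹  u² + 8u − 468 = 0
u = 18 or u = −26, giving (18, 1) and (−26, −21).

(−26, −21) and (18, 1)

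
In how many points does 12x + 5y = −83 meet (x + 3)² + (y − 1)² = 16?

1

Centre (−3, 1), r² = 16. Distance² from centre to line = (52)²/169 = 16.
Since d² = r², the line is tangent.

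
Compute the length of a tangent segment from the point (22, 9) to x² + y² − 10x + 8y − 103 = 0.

With centre O = (5, −4), |OP|² = 458 and r² = 144.
By the tangent–radius right angle, tangent length = √(|PO|² − r²) = √314.

√314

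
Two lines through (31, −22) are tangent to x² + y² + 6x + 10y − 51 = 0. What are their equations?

6x + 7y = 32 and 2x + 9y = −136

Write the tangent as mx − y + (−22 − m·(31)) = 0 and set its distance from the centre to √85:
[m·(−34) − (17)]² = 85(m² + 1)
63m² + 68m + 12 = 0, so m = −6/7 or m = −2/9.
Through (31, −22) these give 6x + 7y = 32 and 2x + 9y = −136.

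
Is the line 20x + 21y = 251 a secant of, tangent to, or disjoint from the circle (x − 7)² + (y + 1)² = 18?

Substituting the line into the circle gives 841x² − 17054x + 87655 = 0.
Discriminant = (−17054)² − 4·841·(87655) = −4032504 < 0.
No real roots: the line does not meet the circle.

disjoint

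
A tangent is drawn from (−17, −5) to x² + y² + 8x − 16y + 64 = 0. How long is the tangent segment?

The centre is (−4, 8) and r = 4. The square of the distance from P to the centre is 169 + 169 = 338.
Power of the point: PT² = |PO|² − r² = 322, so PT = √322.

√322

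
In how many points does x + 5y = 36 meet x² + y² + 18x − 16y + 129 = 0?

Substituting the line into the circle gives 26x² + 458x + 1641 = 0.
Discriminant = (458)² − 4·26·(1641) = 39100 > 0.
Two real roots: the line is a secant.

2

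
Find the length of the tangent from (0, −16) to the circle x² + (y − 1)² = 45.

2√61

Centre (0, 1), r² = 45. |PO|² = (0)² + (−17)² = 289.
The tangent meets the radius at right angles, so tangent² = |PO|² − r² = 289 − 45 = 244.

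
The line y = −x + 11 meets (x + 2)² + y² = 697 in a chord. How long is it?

The distance from (−2, 0) to the line is 13/√2, and r² = 697.
Half the chord is √(r² − d²) = √(1225/2), so the full chord is 35√2.

35√2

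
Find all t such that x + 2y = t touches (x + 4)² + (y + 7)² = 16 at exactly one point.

For a tangent, require d(centre, line) = r = 4.
|1·(−4) + 2·(−7) − t| / √5 = 4
|t − (−18)| = 4√5.

t = −18 ± 4√5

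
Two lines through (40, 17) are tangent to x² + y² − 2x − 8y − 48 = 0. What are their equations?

x − 8y = −96 and 4x − 7y = 41

Write the tangent as mx − y + (17 − m·(40)) = 0 and set its distance from the centre to √65:
(−39m − (−13))² = 65(m² + 1)
56m² − 39m + 4 = 0, so m = 1/8 or m = 4/7.
With m = 1/8: x − 8y = −96. With m = 4/7: 4x − 7y = 41.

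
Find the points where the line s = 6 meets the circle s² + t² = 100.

(6, −8) and (6, 8)

The line gives s = 6. Substituting into the circle:
t² − 64 = 0
t = 8 or t = −8, giving (6, 8) and (6, −8).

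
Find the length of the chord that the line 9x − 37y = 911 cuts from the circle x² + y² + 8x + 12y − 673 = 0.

Express y = (−911 + 9x)/37 and substitute into the circle:
1450x² − 1450x − 495900 = 0  ⟹  x² − x − 342 = 0
x = 19 or x = −18, giving (19, −20) and (−18, −29).
Chord length = distance between (19, −20) and (−18, −29) = √1450 = 5√58.

5√58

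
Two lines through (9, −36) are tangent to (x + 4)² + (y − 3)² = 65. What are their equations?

8x + y = 36 and 7x + 4y = −81

A line y − (−36) = m(x − (9)) is tangent when its distance from (−4, 3) is √65:
(−13m − (39))² = 65(m² + 1)
4m² + 39m + 56 = 0, so m = −8 or m = −7/4.
Through (9, −36) these give 8x + y = 36 and 7x + 4y = −81.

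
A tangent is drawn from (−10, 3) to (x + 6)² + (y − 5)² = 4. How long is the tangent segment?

Centre (−6, 5), r² = 4. |PO|² = (−4)² + (−2)² = 20.
The tangent meets the radius at right angles, so tangent² = |PO|² − r² = 20 − 4 = 16.

4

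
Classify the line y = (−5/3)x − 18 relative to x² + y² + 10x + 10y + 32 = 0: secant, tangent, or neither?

Centre (−5, −5), r² = 18. Distance² from centre to line = (14)²/34 = 98/17.
Since d² < r², the line cuts the circle twice.

secant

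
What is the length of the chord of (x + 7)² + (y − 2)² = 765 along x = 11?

42

The distance from (−7, 2) to the line is 18, and r² = 765.
Chord = 2√(r² − d²) = 2·√(441) = 42.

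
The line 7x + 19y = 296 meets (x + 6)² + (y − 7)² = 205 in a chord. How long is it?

The distance from (−6, 7) to the line is 205/√410, and r² = 205.
Chord = 2√(r² − d²) = 2·√(205/2) = √410.

√410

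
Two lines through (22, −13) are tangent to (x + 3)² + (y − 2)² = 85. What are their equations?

2x + 9y = −73 and 7x + 6y = 76

Write the tangent as mx − y + (−13 − m·(22)) = 0 and set its distance from the centre to √85:
(−25m − (15))² = 85(m² + 1)
54m² + 75m + 14 = 0, so m = −2/9 or m = −7/6.
Through (22, −13) these give 2x + 9y = −73 and 7x + 6y = 76.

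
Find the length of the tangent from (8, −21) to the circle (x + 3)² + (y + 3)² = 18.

Centre (−3, −3), r² = 18. |PO|² = (11)² + (−18)² = 445.
The tangent meets the radius at right angles, so tangent² = |PO|² − r² = 445 − 18 = 427.

√427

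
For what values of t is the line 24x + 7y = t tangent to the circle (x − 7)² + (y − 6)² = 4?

t = 160 or t = 260

The line touches the circle iff its distance from (7, 6) is 2:
|24·7 + 7·6 − t| / √625 = 2
|t − (210)| = 2·25, so t = 260 or t = 160.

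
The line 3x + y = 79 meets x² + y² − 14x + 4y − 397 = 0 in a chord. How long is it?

The distance from (7, −2) to the line is 60/√10, and r² = 450.
Half the chord is √(r² − d²) = √(90), so the full chord is 6√10.

6√10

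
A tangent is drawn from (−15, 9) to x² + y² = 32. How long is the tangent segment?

√274

Centre (0, 0), r² = 32. |PO|² = (−15)² + (9)² = 306.
Power of the point: PT² = |PO|² − r² = 274, so PT = √274.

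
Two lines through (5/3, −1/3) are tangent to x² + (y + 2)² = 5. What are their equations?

x + 2y = 1 and 2x + y = 3

A line y − (−1/3) = m(x − (5/3)) is tangent when its distance from (0, −2) is √5:
[m·(−5/3) − (−5/3)]² = 5(m² + 1)
2m² + 5m + 2 = 0, so m = −1/2 or m = −2.
Through (5/3, −1/3) these give x + 2y = 1 and 2x + y = 3.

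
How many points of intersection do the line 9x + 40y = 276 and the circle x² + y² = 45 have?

0

d² = (9·0 + 40·0 − (276))²/1681 = 76176/1681; r² = 45.
Since d² > r², the line lies outside the circle.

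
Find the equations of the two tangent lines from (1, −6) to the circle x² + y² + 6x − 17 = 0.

Write the tangent as mx − y + (−6 − m·(1)) = 0 and set its distance from the centre to √26:
(−4m − (6))² = 26(m² + 1)
5m² − 24m − 5 = 0, so m = −1/5 or m = 5.
With m = −1/5: x + 5y = −29. With m = 5: 5x − y = 11.

x + 5y = −29 and 5x − y = 11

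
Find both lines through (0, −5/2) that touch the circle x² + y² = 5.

A line y − (−5/2) = m(x − (0)) is tangent when its distance from (0, 0) is √5:
[m·(0) − (5/2)]² = 5(m² + 1)
4m² − 1 = 0, so m = 1/2 or m = −1/2.
With m = 1/2: x − 2y = 5. With m = −1/2: x + 2y = −5.

x − 2y = 5 and x + 2y = −5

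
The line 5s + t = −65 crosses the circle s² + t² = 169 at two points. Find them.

Substitute t = −5s − 65:
26s² + 650s + 4056 = 0  ⟹  s² + 25s + 156 = 0
s = −12 or s = −13, giving (−12, −5) and (−13, 0).

(−13, 0) and (−12, −5)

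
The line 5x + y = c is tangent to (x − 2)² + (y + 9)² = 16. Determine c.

Tangency holds when the distance from the centre (2, −9) to the line equals the radius 4:
|5·2 + 1·(−9) − c| / √26 = 4
|c − (1)| = 4√26.

c = 1 ± 4√26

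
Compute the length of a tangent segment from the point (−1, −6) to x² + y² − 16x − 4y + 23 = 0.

10

With centre O = (8, 2), |OP|² = 145 and r² = 45.
Power of the point: PT² = |PO|² − r² = 100, so PT = 10.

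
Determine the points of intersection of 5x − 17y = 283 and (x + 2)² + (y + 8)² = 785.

(−25, −24) and (26, −9)

Express y = (−283 + 5x)/17 and substitute into the circle:
314x² − 314x − 204100 = 0  ⟹  x² − x − 650 = 0
x = 26 or x = −25, giving (26, −9) and (−25, −24).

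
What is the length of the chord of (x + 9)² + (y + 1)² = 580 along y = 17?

Centre (−9, −1), r² = 580. Perpendicular distance d from centre to line = |−18| / √1 = 18.
Chord = 2√(r² − d²) = 2·√(256) = 32.

32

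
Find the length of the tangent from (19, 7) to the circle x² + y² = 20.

√390

The centre is (0, 0) and r = 2√5. The square of the distance from P to the centre is 361 + 49 = 410.
By the tangent–radius right angle, tangent length = √(|PO|² − r²) = √390.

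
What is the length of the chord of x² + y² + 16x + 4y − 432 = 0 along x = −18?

The line gives x = −18. Substituting into the circle:
y² + 4y − 396 = 0
y = 18 or y = −22, giving (−18, 18) and (−18, −22).
|(−18, 18) − (−18, −22)| = √((0)² + (40)²) = 40.

40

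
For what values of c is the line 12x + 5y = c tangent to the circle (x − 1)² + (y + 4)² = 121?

c = −151 or c = 135

The line touches the circle iff its distance from (1, −4) is 11:
|12·1 + 5·(−4) − c| / √169 = 11
|c − (−8)| = 11·13, so c = 135 or c = −151.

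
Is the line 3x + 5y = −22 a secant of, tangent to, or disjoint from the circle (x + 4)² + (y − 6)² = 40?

Substituting the line into the circle gives 34x² + 512x + 2104 = 0.
Discriminant = (512)² − 4·34·(2104) = −24000 < 0.
No real roots: the line does not meet the circle.

disjoint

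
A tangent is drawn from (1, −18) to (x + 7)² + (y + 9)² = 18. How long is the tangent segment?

√127

With centre O = (−7, −9), |OP|² = 145 and r² = 18.
The tangent meets the radius at right angles, so tangent² = |PO|² − r² = 145 − 18 = 127.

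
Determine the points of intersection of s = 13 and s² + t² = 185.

(13, −4) and (13, 4)

The line gives s = 13. Substituting into the circle:
t² − 16 = 0
t = 4 or t = −4, giving (13, 4) and (13, −4).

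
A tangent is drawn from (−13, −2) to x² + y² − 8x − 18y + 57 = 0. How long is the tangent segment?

√370

With centre O = (4, 9), |OP|² = 410 and r² = 40.
By the tangent–radius right angle, tangent length = √(|PO|² − r²) = √370.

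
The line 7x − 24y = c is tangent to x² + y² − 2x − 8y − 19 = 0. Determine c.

c = −239 or c = 61

For a tangent, require d(centre, line) = r = 6.
|7·1 − 24·4 − c| / √625 = 6
|c − (−89)| = 6·25, so c = 61 or c = −239.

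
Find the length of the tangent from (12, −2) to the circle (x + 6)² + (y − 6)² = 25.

The centre is (−6, 6) and r = 5. The square of the distance from P to the centre is 324 + 64 = 388.
By the tangent–radius right angle, tangent length = √(|PO|² − r²) = √363 = 11√3.

11√3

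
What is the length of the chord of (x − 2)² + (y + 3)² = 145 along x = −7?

The line gives x = −7. Substituting into the circle:
y² + 6y − 55 = 0
y = 5 or y = −11, giving (−7, 5) and (−7, −11).
|(−7, 5) − (−7, −11)| = √((0)² + (16)²) = 16.

16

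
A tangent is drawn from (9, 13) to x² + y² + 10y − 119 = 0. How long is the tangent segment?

3√29

Centre (0, −5), r² = 144. |PO|² = (9)² + (18)² = 405.
By the tangent–radius right angle, tangent length = √(|PO|² − r²) = √261 = 3√29.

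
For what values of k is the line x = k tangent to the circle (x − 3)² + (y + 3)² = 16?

k = −1 or k = 7

Tangency holds when the distance from the centre (3, −3) to the line equals the radius 4:
|1·3 + 0·(−3) − k| / √1 = 4
|k − (3)| = 4, so k = 7 or k = −1.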